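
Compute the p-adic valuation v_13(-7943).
v_13(-7943) = 2

v_13(n) is the largest exponent k such that 13^k divides n. Factor out: -7943 = -13^2 · 47. (Sign doesn't affect v_p.) So v_13(-7943) = 2.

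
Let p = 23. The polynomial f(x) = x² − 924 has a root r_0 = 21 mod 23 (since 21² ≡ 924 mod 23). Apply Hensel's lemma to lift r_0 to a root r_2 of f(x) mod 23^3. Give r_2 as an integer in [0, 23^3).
r_2 = 826 (mod 12167)

Hensel's recurrence: r_{i+1} = r_i − f(r_i)·(f′(r_i))^{-1} mod 23^{i+2}, with f′(x) = 2x. Iterate:
  r_0 = 21 (mod 23)
  r_1 = 297 (mod 529)
  r_2 = 826 (mod 12167)
Final: r_2 = 826, and one checks f(r_2) ≡ 0 mod 23^3.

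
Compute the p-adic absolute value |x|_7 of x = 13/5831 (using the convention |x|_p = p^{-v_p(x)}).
|13/5831|_7 = 343

Step 1 — compute v_7(x) by factoring powers of 7 out of the numerator and denominator: v_7(13/5831) = -3. Step 2 — apply |x|_p = p^{-v_p(x)} = 7^{3} = 343.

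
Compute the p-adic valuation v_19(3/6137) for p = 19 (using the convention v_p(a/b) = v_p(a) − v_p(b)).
v_19(3/6137) = -2

Factor powers of 19 from the numerator and denominator of the reduced fraction: 3 = 19^0 · 3 and 6137 = 19^2 · 17. Apply v_p(a/b) = v_p(a) − v_p(b): v_19(3/6137) = 0 − 2 = -2.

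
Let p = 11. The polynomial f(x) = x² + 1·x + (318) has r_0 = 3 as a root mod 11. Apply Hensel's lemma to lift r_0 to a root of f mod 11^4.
r_3 = 10915 (mod 14641)

Hensel: r_{i+1} = r_i − f(r_i)·(f′(r_i))^{-1} mod 11^{i+2}, f′(x) = 2x + 1. Iterate:
  r_0 = 3 (mod 11)
  r_1 = 25 (mod 121)
  r_2 = 267 (mod 1331)
  r_3 = 10915 (mod 14641)
Final: r = 10915 satisfies f(r) ≡ 0 mod 11^4.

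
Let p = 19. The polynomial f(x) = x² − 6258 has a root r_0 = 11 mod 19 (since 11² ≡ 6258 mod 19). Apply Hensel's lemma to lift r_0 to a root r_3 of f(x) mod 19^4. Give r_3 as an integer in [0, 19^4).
r_3 = 18061 (mod 130321)

Hensel's recurrence: r_{i+1} = r_i − f(r_i)·(f′(r_i))^{-1} mod 19^{i+2}, with f′(x) = 2x. Iterate:
  r_0 = 11 (mod 19)
  r_1 = 11 (mod 361)
  r_2 = 4343 (mod 6859)
  r_3 = 18061 (mod 130321)
Final: r_3 = 18061, and one checks f(r_3) ≡ 0 mod 19^4.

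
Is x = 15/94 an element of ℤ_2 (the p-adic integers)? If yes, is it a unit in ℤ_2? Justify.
x ∉ ℤ_2 (v_2(x) = -1 < 0)

ℤ_2 = {x ∈ ℚ_2 : v_2(x) ≥ 0} and ℤ_2^× = {x ∈ ℤ_2 : v_2(x) = 0}. Here v_2(15/94) = v_2(num) − v_2(den) = -1; compare against these criteria.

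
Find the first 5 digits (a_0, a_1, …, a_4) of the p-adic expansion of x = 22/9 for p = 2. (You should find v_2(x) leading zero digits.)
(a_0, …, a_4) = (0, 1, 1, 0, 0)

v_2(22/9) = 1, so a_0 = ... = a_0 = 0. Factor out: x = 2^1 · u with u = 11/9 a unit in ℤ_2. Expand u iteratively via a_{v+i} = u_i mod 2, u_{i+1} = (u_i − a_{v+i})/2:
  u_0 = 11/9;  a_1 = 1;  u_1 = (u_0 − 1)/2 = 1/9
  u_1 = 1/9;  a_2 = 1;  u_2 = (u_1 − 1)/2 = -4/9
  u_2 = -4/9;  a_3 = 0;  u_3 = (u_2 − 0)/2 = -2/9
  u_3 = -2/9;  a_4 = 0;  u_4 = (u_3 − 0)/2 = -1/9
Digits: (0, 1, 1, 0, 0).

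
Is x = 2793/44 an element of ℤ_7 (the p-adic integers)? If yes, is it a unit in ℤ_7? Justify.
x ∈ ℤ_7 but not a unit; v_7(x) = 2 > 0

ℤ_7 = {x ∈ ℚ_7 : v_7(x) ≥ 0} and ℤ_7^× = {x ∈ ℤ_7 : v_7(x) = 0}. Here v_7(2793/44) = v_7(num) − v_7(den) = 2; compare against these criteria.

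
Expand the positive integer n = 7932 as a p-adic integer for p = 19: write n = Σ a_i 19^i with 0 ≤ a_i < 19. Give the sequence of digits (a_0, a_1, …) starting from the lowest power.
(a_0, a_1, …) = (9, 18, 2, 1)

Repeated division by 19 gives the digits low-to-high: 7932 = 9 + 18·19^1 + 2·19^2 + 1·19^3. Digit sequence: (9, 18, 2, 1).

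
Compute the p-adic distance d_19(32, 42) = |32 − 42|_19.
d_19(32, 42) = 1

Step 1 — x − y = 32 − 42 = -10. Step 2 — v_19(-10) = 0 (factor: -10 = −(19^0 · 10); the sign does not affect v_p). Step 3 — |x − y|_19 = 19^{0} = 1.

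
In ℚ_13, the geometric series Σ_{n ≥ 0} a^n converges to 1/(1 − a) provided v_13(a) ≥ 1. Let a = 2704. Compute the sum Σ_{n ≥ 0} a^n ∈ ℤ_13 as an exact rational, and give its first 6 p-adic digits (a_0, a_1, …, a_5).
Σ a^n = 1/(1 − a) = -1/2703;  first 6 digits = (1, 0, 3, 1, 9, 6)

v_13(a) = 2 ≥ 1, so the series converges in ℤ_13 to 1/(1 − a) = 1/(1 − 2704) = -1/2703. Expand this rational in ℤ_13: compute digits iteratively via d_i = x_i mod 13, x_{i+1} = (x_i − d_i)/13. The first 6 digits are (1, 0, 3, 1, 9, 6).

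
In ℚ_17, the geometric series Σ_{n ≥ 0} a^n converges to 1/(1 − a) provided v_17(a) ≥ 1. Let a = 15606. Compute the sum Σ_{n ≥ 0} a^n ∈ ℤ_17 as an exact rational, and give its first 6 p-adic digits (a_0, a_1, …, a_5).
Σ a^n = 1/(1 − a) = -1/15605;  first 6 digits = (1, 0, 3, 3, 9, 1)

v_17(a) = 2 ≥ 1, so the series converges in ℤ_17 to 1/(1 − a) = 1/(1 − 15606) = -1/15605. Expand this rational in ℤ_17: compute digits iteratively via d_i = x_i mod 17, x_{i+1} = (x_i − d_i)/17. The first 6 digits are (1, 0, 3, 3, 9, 1).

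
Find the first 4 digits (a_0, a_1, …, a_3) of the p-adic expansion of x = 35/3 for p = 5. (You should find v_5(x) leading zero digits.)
(a_0, …, a_3) = (0, 4, 3, 1)

v_5(35/3) = 1, so a_0 = ... = a_0 = 0. Factor out: x = 5^1 · u with u = 7/3 a unit in ℤ_5. Expand u iteratively via a_{v+i} = u_i mod 5, u_{i+1} = (u_i − a_{v+i})/5:
  u_0 = 7/3;  a_1 = 4;  u_1 = (u_0 − 4)/5 = -1/3
  u_1 = -1/3;  a_2 = 3;  u_2 = (u_1 − 3)/5 = -2/3
  u_2 = -2/3;  a_3 = 1;  u_3 = (u_2 − 1)/5 = -1/3
Digits: (0, 4, 3, 1).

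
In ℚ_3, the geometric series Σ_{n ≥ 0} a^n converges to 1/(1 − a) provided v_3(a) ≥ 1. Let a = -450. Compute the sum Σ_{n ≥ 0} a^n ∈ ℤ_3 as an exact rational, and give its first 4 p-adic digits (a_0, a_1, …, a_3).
Σ a^n = 1/(1 − a) = 1/451;  first 4 digits = (1, 0, 1, 1)

v_3(a) = 2 ≥ 1, so the series converges in ℤ_3 to 1/(1 − a) = 1/(1 − (-450)) = 1/451. Expand this rational in ℤ_3: compute digits iteratively via d_i = x_i mod 3, x_{i+1} = (x_i − d_i)/3. The first 4 digits are (1, 0, 1, 1).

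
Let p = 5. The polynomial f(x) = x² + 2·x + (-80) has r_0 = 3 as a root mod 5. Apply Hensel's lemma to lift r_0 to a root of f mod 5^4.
r_3 = 8 (mod 625)

Hensel: r_{i+1} = r_i − f(r_i)·(f′(r_i))^{-1} mod 5^{i+2}, f′(x) = 2x + 2. Iterate:
  r_0 = 3 (mod 5)
  r_1 = 8 (mod 25)
  r_2 = 8 (mod 125)
  r_3 = 8 (mod 625)
Final: r = 8 satisfies f(r) ≡ 0 mod 5^4.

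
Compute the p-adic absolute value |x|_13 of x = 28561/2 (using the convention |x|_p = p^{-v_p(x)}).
|28561/2|_13 = 1/28561

Step 1 — compute v_13(x) by factoring powers of 13 out of the numerator and denominator: v_13(28561/2) = 4. Step 2 — apply |x|_p = p^{-v_p(x)} = 13^{-4} = 1/28561.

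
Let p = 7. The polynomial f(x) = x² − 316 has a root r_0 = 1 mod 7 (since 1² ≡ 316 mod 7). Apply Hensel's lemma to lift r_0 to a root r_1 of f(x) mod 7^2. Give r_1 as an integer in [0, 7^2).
r_1 = 36 (mod 49)

Hensel's recurrence: r_{i+1} = r_i − f(r_i)·(f′(r_i))^{-1} mod 7^{i+2}, with f′(x) = 2x. Iterate:
  r_0 = 1 (mod 7)
  r_1 = 36 (mod 49)
Final: r_1 = 36, and one checks f(r_1) ≡ 0 mod 7^2.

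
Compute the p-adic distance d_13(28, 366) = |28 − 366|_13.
d_13(28, 366) = 1/169

Step 1 — x − y = 28 − 366 = -338. Step 2 — v_13(-338) = 2 (factor: -338 = −(13^2 · 2); the sign does not affect v_p). Step 3 — |x − y|_13 = 13^{-2} = 1/169.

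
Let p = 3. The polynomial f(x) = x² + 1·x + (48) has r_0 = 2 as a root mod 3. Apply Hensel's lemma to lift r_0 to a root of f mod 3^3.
r_2 = 2 (mod 27)

Hensel: r_{i+1} = r_i − f(r_i)·(f′(r_i))^{-1} mod 3^{i+2}, f′(x) = 2x + 1. Iterate:
  r_0 = 2 (mod 3)
  r_1 = 2 (mod 9)
  r_2 = 2 (mod 27)
Final: r = 2 satisfies f(r) ≡ 0 mod 3^3.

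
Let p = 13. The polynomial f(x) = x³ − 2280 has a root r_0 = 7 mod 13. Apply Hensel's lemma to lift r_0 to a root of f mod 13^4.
r_3 = 5350 (mod 28561)

Hensel: r_{i+1} = r_i − f(r_i)/f′(r_i) mod 13^{i+2}, where f′(x) = 3x². Iterate:
  r_0 = 7 (mod 13)
  r_1 = 111 (mod 169)
  r_2 = 956 (mod 2197)
  r_3 = 5350 (mod 28561)
Final: r = 5350 with f(r) ≡ 0 mod 13^4.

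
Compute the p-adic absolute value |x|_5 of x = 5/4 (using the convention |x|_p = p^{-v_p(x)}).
|5/4|_5 = 1/5

Step 1 — compute v_5(x) by factoring powers of 5 out of the numerator and denominator: v_5(5/4) = 1. Step 2 — apply |x|_p = p^{-v_p(x)} = 5^{-1} = 1/5.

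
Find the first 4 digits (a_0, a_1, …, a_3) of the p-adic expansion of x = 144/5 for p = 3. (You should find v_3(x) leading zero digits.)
(a_0, …, a_3) = (0, 0, 2, 1)

v_3(144/5) = 2, so a_0 = ... = a_1 = 0. Factor out: x = 3^2 · u with u = 16/5 a unit in ℤ_3. Expand u iteratively via a_{v+i} = u_i mod 3, u_{i+1} = (u_i − a_{v+i})/3:
  u_0 = 16/5;  a_2 = 2;  u_1 = (u_0 − 2)/3 = 2/5
  u_1 = 2/5;  a_3 = 1;  u_2 = (u_1 − 1)/3 = -1/5
Digits: (0, 0, 2, 1).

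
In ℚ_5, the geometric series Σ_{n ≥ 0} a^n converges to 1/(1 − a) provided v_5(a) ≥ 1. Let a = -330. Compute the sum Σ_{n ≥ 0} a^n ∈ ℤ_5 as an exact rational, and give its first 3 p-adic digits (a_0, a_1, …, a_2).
Σ a^n = 1/(1 − a) = 1/331;  first 3 digits = (1, 4, 2)

v_5(a) = 1 ≥ 1, so the series converges in ℤ_5 to 1/(1 − a) = 1/(1 − (-330)) = 1/331. Expand this rational in ℤ_5: compute digits iteratively via d_i = x_i mod 5, x_{i+1} = (x_i − d_i)/5. The first 3 digits are (1, 4, 2).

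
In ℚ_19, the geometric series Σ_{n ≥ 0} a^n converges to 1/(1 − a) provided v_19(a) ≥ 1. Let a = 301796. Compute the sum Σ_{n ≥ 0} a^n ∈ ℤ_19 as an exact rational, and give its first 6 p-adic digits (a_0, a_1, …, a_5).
Σ a^n = 1/(1 − a) = -1/301795;  first 6 digits = (1, 0, 0, 6, 2, 0)

v_19(a) = 3 ≥ 1, so the series converges in ℤ_19 to 1/(1 − a) = 1/(1 − 301796) = -1/301795. Expand this rational in ℤ_19: compute digits iteratively via d_i = x_i mod 19, x_{i+1} = (x_i − d_i)/19. The first 6 digits are (1, 0, 0, 6, 2, 0).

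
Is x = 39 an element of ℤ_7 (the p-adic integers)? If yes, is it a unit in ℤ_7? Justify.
x ∈ ℤ_7^× (unit); v_7(x) = 0

ℤ_7 = {x ∈ ℚ_7 : v_7(x) ≥ 0} and ℤ_7^× = {x ∈ ℤ_7 : v_7(x) = 0}. Here v_7(39) = v_7(num) − v_7(den) = 0; compare against these criteria.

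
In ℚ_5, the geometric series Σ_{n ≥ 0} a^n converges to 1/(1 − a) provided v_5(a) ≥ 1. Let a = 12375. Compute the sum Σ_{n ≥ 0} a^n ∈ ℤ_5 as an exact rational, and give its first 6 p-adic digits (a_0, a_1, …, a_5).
Σ a^n = 1/(1 − a) = -1/12374;  first 6 digits = (1, 0, 0, 4, 4, 3)

v_5(a) = 3 ≥ 1, so the series converges in ℤ_5 to 1/(1 − a) = 1/(1 − 12375) = -1/12374. Expand this rational in ℤ_5: compute digits iteratively via d_i = x_i mod 5, x_{i+1} = (x_i − d_i)/5. The first 6 digits are (1, 0, 0, 4, 4, 3).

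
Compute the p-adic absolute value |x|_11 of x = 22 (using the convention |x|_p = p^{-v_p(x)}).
|22|_11 = 1/11

Step 1 — compute v_11(x) by factoring powers of 11 out of the numerator and denominator: v_11(22) = 1. Step 2 — apply |x|_p = p^{-v_p(x)} = 11^{-1} = 1/11.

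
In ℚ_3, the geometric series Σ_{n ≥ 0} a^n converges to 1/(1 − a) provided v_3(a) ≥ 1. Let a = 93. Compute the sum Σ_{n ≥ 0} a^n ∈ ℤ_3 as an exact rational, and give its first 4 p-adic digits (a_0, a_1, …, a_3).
Σ a^n = 1/(1 − a) = -1/92;  first 4 digits = (1, 1, 2, 0)

v_3(a) = 1 ≥ 1, so the series converges in ℤ_3 to 1/(1 − a) = 1/(1 − 93) = -1/92. Expand this rational in ℤ_3: compute digits iteratively via d_i = x_i mod 3, x_{i+1} = (x_i − d_i)/3. The first 4 digits are (1, 1, 2, 0).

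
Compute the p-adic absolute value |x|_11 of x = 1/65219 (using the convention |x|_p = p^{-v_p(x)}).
|1/65219|_11 = 1331

Step 1 — compute v_11(x) by factoring powers of 11 out of the numerator and denominator: v_11(1/65219) = -3. Step 2 — apply |x|_p = p^{-v_p(x)} = 11^{3} = 1331.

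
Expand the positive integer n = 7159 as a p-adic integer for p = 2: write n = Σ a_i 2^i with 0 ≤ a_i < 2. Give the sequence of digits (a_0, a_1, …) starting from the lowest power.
(a_0, a_1, …) = (1, 1, 1, 0, 1, 1, 1, 1, 1, 1, 0, 1, 1)

Repeated division by 2 gives the digits low-to-high: 7159 = 1 + 1·2^1 + 1·2^2 + 1·2^4 + 1·2^5 + 1·2^6 + 1·2^7 + 1·2^8 + 1·2^9 + 1·2^11 + 1·2^12. Digit sequence: (1, 1, 1, 0, 1, 1, 1, 1, 1, 1, 0, 1, 1).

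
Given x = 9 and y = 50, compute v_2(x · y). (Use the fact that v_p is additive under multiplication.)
v_2(450) = 1

v_p(x) = 0 (factor: 9 = 2^0 · 9); v_p(y) = 1 (factor: 50 = 2^1 · 25). Additivity: v_p(xy) = v_p(x) + v_p(y) = 0 + 1 = 1. (Direct check: xy = 450 = 2^1 · (225).)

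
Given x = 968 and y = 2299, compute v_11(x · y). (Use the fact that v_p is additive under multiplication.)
v_11(2225432) = 4

v_p(x) = 2 (factor: 968 = 11^2 · 8); v_p(y) = 2 (factor: 2299 = 11^2 · 19). Additivity: v_p(xy) = v_p(x) + v_p(y) = 2 + 2 = 4. (Direct check: xy = 2225432 = 11^4 · (152).)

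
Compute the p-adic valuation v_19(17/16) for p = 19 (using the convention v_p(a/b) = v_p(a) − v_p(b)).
v_19(17/16) = 0

Factor powers of 19 from the numerator and denominator of the reduced fraction: 17 = 19^0 · 17 and 16 = 19^0 · 16. Apply v_p(a/b) = v_p(a) − v_p(b): v_19(17/16) = 0 − 0 = 0.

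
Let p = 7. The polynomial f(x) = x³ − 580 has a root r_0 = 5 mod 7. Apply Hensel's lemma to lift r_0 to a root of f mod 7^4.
r_3 = 47 (mod 2401)

Hensel: r_{i+1} = r_i − f(r_i)/f′(r_i) mod 7^{i+2}, where f′(x) = 3x². Iterate:
  r_0 = 5 (mod 7)
  r_1 = 47 (mod 49)
  r_2 = 47 (mod 343)
  r_3 = 47 (mod 2401)
Final: r = 47 with f(r) ≡ 0 mod 7^4.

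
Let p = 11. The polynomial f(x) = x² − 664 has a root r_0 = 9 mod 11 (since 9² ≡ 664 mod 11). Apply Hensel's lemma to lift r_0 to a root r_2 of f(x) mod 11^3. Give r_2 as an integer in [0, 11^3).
r_2 = 317 (mod 1331)

Hensel's recurrence: r_{i+1} = r_i − f(r_i)·(f′(r_i))^{-1} mod 11^{i+2}, with f′(x) = 2x. Iterate:
  r_0 = 9 (mod 11)
  r_1 = 75 (mod 121)
  r_2 = 317 (mod 1331)
Final: r_2 = 317, and one checks f(r_2) ≡ 0 mod 11^3.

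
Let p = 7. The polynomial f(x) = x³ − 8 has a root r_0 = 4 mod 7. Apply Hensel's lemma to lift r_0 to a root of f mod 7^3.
r_2 = 305 (mod 343)

Hensel: r_{i+1} = r_i − f(r_i)/f′(r_i) mod 7^{i+2}, where f′(x) = 3x². Iterate:
  r_0 = 4 (mod 7)
  r_1 = 11 (mod 49)
  r_2 = 305 (mod 343)
Final: r = 305 with f(r) ≡ 0 mod 7^3.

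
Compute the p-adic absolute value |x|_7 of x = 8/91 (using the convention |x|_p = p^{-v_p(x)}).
|8/91|_7 = 7

Step 1 — compute v_7(x) by factoring powers of 7 out of the numerator and denominator: v_7(8/91) = -1. Step 2 — apply |x|_p = p^{-v_p(x)} = 7^{1} = 7.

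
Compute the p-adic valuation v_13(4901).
v_13(4901) = 2

v_13(n) is the largest exponent k such that 13^k divides n. Factor out: 4901 = 13^2 · 29. (Sign doesn't affect v_p.) So v_13(4901) = 2.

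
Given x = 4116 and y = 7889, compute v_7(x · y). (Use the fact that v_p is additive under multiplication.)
v_7(32471124) = 6

v_p(x) = 3 (factor: 4116 = 7^3 · 12); v_p(y) = 3 (factor: 7889 = 7^3 · 23). Additivity: v_p(xy) = v_p(x) + v_p(y) = 3 + 3 = 6. (Direct check: xy = 32471124 = 7^6 · (276).)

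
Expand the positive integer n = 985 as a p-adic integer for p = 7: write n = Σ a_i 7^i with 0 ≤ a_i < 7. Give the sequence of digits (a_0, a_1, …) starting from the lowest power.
(a_0, a_1, …) = (5, 0, 6, 2)

Repeated division by 7 gives the digits low-to-high: 985 = 5 + 6·7^2 + 2·7^3. Digit sequence: (5, 0, 6, 2).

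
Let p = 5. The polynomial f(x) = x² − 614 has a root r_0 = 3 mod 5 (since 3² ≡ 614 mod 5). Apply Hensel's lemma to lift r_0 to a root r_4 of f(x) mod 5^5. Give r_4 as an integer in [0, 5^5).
r_4 = 1058 (mod 3125)

Hensel's recurrence: r_{i+1} = r_i − f(r_i)·(f′(r_i))^{-1} mod 5^{i+2}, with f′(x) = 2x. Iterate:
  r_0 = 3 (mod 5)
  r_1 = 8 (mod 25)
  r_2 = 58 (mod 125)
  r_3 = 433 (mod 625)
  r_4 = 1058 (mod 3125)
Final: r_4 = 1058, and one checks f(r_4) ≡ 0 mod 5^5.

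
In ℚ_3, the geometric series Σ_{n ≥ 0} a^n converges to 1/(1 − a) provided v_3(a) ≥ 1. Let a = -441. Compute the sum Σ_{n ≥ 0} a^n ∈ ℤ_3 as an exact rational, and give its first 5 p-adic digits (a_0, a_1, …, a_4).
Σ a^n = 1/(1 − a) = 1/442;  first 5 digits = (1, 0, 2, 1, 1)

v_3(a) = 2 ≥ 1, so the series converges in ℤ_3 to 1/(1 − a) = 1/(1 − (-441)) = 1/442. Expand this rational in ℤ_3: compute digits iteratively via d_i = x_i mod 3, x_{i+1} = (x_i − d_i)/3. The first 5 digits are (1, 0, 2, 1, 1).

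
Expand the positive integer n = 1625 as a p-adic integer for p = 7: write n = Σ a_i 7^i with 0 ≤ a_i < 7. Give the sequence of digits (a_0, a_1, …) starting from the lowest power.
(a_0, a_1, …) = (1, 1, 5, 4)

Repeated division by 7 gives the digits low-to-high: 1625 = 1 + 1·7^1 + 5·7^2 + 4·7^3. Digit sequence: (1, 1, 5, 4).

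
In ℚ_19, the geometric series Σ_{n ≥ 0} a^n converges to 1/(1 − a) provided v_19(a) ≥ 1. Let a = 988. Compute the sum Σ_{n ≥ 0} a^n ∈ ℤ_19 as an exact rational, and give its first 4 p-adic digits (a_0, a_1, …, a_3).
Σ a^n = 1/(1 − a) = -1/987;  first 4 digits = (1, 14, 8, 17)

v_19(a) = 1 ≥ 1, so the series converges in ℤ_19 to 1/(1 − a) = 1/(1 − 988) = -1/987. Expand this rational in ℤ_19: compute digits iteratively via d_i = x_i mod 19, x_{i+1} = (x_i − d_i)/19. The first 4 digits are (1, 14, 8, 17).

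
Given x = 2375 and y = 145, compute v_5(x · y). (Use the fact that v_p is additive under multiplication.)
v_5(344375) = 4

v_p(x) = 3 (factor: 2375 = 5^3 · 19); v_p(y) = 1 (factor: 145 = 5^1 · 29). Additivity: v_p(xy) = v_p(x) + v_p(y) = 3 + 1 = 4. (Direct check: xy = 344375 = 5^4 · (551).)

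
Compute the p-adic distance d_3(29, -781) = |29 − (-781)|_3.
d_3(29, -781) = 1/81

Step 1 — x − y = 29 − (-781) = 810. Step 2 — v_3(810) = 4 (factor: 810 = (3^4 · 10); the sign does not affect v_p). Step 3 — |x − y|_3 = 3^{-4} = 1/81.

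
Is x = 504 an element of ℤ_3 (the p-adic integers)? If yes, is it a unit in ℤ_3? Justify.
x ∈ ℤ_3 but not a unit; v_3(x) = 2 > 0

ℤ_3 = {x ∈ ℚ_3 : v_3(x) ≥ 0} and ℤ_3^× = {x ∈ ℤ_3 : v_3(x) = 0}. Here v_3(504) = v_3(num) − v_3(den) = 2; compare against these criteria.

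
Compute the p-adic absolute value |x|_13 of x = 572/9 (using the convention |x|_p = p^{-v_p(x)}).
|572/9|_13 = 1/13

Step 1 — compute v_13(x) by factoring powers of 13 out of the numerator and denominator: v_13(572/9) = 1. Step 2 — apply |x|_p = p^{-v_p(x)} = 13^{-1} = 1/13.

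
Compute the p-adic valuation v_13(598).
v_13(598) = 1

v_13(n) is the largest exponent k such that 13^k divides n. Factor out: 598 = 13^1 · 46. (Sign doesn't affect v_p.) So v_13(598) = 1.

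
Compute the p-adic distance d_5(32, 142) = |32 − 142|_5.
d_5(32, 142) = 1/5

Step 1 — x − y = 32 − 142 = -110. Step 2 — v_5(-110) = 1 (factor: -110 = −(5^1 · 22); the sign does not affect v_p). Step 3 — |x − y|_5 = 5^{-1} = 1/5.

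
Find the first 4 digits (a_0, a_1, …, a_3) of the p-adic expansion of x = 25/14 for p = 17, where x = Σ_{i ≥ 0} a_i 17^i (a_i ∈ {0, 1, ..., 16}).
(a_0, …, a_3) = (3, 6, 13, 15)

v_17(25/14) = 0 (numerator and denominator both coprime to 17), so x ∈ ℤ_17^×. Compute digits iteratively via a_i = x_i mod 17, x_{i+1} = (x_i − a_i)/17, with x_0 = x:
  x_0 = 25/14;  a_0 = 3;  x_1 = (x_0 − 3)/17 = -1/14
  x_1 = -1/14;  a_1 = 6;  x_2 = (x_1 − 6)/17 = -5/14
  x_2 = -5/14;  a_2 = 13;  x_3 = (x_2 − 13)/17 = -11/14
  x_3 = -11/14;  a_3 = 15;  x_4 = (x_3 − 15)/17 = -13/14
Digits: (3, 6, 13, 15).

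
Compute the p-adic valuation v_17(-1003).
v_17(-1003) = 1

v_17(n) is the largest exponent k such that 17^k divides n. Factor out: -1003 = -17^1 · 59. (Sign doesn't affect v_p.) So v_17(-1003) = 1.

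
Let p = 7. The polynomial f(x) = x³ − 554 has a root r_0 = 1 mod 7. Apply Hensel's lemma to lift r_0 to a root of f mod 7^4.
r_3 = 316 (mod 2401)

Hensel: r_{i+1} = r_i − f(r_i)/f′(r_i) mod 7^{i+2}, where f′(x) = 3x². Iterate:
  r_0 = 1 (mod 7)
  r_1 = 22 (mod 49)
  r_2 = 316 (mod 343)
  r_3 = 316 (mod 2401)
Final: r = 316 with f(r) ≡ 0 mod 7^4.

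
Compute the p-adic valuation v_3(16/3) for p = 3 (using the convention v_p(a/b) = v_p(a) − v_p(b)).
v_3(16/3) = -1

Factor powers of 3 from the numerator and denominator of the reduced fraction: 16 = 3^0 · 16 and 3 = 3^1 · 1. Apply v_p(a/b) = v_p(a) − v_p(b): v_3(16/3) = 0 − 1 = -1.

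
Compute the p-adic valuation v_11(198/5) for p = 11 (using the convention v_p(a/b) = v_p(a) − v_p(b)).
v_11(198/5) = 1

Factor powers of 11 from the numerator and denominator of the reduced fraction: 198 = 11^1 · 18 and 5 = 11^0 · 5. Apply v_p(a/b) = v_p(a) − v_p(b): v_11(198/5) = 1 − 0 = 1.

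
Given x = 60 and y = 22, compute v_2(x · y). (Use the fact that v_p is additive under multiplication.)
v_2(1320) = 3

v_p(x) = 2 (factor: 60 = 2^2 · 15); v_p(y) = 1 (factor: 22 = 2^1 · 11). Additivity: v_p(xy) = v_p(x) + v_p(y) = 2 + 1 = 3. (Direct check: xy = 1320 = 2^3 · (165).)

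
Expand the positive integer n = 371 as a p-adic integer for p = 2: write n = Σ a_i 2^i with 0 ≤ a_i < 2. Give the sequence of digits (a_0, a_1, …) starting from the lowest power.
(a_0, a_1, …) = (1, 1, 0, 0, 1, 1, 1, 0, 1)

Repeated division by 2 gives the digits low-to-high: 371 = 1 + 1·2^1 + 1·2^4 + 1·2^5 + 1·2^6 + 1·2^8. Digit sequence: (1, 1, 0, 0, 1, 1, 1, 0, 1).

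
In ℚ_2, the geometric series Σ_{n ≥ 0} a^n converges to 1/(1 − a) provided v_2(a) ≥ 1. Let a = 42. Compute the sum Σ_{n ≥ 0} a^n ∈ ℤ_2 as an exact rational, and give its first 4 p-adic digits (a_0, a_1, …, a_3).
Σ a^n = 1/(1 − a) = -1/41;  first 4 digits = (1, 1, 1, 0)

v_2(a) = 1 ≥ 1, so the series converges in ℤ_2 to 1/(1 − a) = 1/(1 − 42) = -1/41. Expand this rational in ℤ_2: compute digits iteratively via d_i = x_i mod 2, x_{i+1} = (x_i − d_i)/2. The first 4 digits are (1, 1, 1, 0).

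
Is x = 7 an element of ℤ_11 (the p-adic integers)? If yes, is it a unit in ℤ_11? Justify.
x ∈ ℤ_11^× (unit); v_11(x) = 0

ℤ_11 = {x ∈ ℚ_11 : v_11(x) ≥ 0} and ℤ_11^× = {x ∈ ℤ_11 : v_11(x) = 0}. Here v_11(7) = v_11(num) − v_11(den) = 0; compare against these criteria.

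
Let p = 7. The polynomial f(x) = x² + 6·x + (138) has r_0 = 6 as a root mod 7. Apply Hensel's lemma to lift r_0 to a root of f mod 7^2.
r_1 = 27 (mod 49)

Hensel: r_{i+1} = r_i − f(r_i)·(f′(r_i))^{-1} mod 7^{i+2}, f′(x) = 2x + 6. Iterate:
  r_0 = 6 (mod 7)
  r_1 = 27 (mod 49)
Final: r = 27 satisfies f(r) ≡ 0 mod 7^2.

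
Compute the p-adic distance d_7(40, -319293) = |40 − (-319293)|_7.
d_7(40, -319293) = 1/16807

Step 1 — x − y = 40 − (-319293) = 319333. Step 2 — v_7(319333) = 5 (factor: 319333 = (7^5 · 19); the sign does not affect v_p). Step 3 — |x − y|_7 = 7^{-5} = 1/16807.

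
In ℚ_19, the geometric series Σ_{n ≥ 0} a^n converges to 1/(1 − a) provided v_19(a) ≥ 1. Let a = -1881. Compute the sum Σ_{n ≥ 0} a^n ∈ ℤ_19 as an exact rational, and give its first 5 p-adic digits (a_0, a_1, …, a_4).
Σ a^n = 1/(1 − a) = 1/1882;  first 5 digits = (1, 15, 10, 14, 1)

v_19(a) = 1 ≥ 1, so the series converges in ℤ_19 to 1/(1 − a) = 1/(1 − (-1881)) = 1/1882. Expand this rational in ℤ_19: compute digits iteratively via d_i = x_i mod 19, x_{i+1} = (x_i − d_i)/19. The first 5 digits are (1, 15, 10, 14, 1).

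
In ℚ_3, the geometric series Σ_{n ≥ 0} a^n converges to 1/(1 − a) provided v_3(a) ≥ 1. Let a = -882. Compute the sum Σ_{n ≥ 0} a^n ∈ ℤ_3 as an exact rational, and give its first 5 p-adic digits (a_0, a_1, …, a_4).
Σ a^n = 1/(1 − a) = 1/883;  first 5 digits = (1, 0, 1, 0, 2)

v_3(a) = 2 ≥ 1, so the series converges in ℤ_3 to 1/(1 − a) = 1/(1 − (-882)) = 1/883. Expand this rational in ℤ_3: compute digits iteratively via d_i = x_i mod 3, x_{i+1} = (x_i − d_i)/3. The first 5 digits are (1, 0, 1, 0, 2).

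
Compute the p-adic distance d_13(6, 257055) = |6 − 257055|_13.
d_13(6, 257055) = 1/28561

Step 1 — x − y = 6 − 257055 = -257049. Step 2 — v_13(-257049) = 4 (factor: -257049 = −(13^4 · 9); the sign does not affect v_p). Step 3 — |x − y|_13 = 13^{-4} = 1/28561.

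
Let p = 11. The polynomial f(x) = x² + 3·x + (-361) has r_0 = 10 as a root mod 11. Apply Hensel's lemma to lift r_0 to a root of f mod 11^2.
r_1 = 120 (mod 121)

Hensel: r_{i+1} = r_i − f(r_i)·(f′(r_i))^{-1} mod 11^{i+2}, f′(x) = 2x + 3. Iterate:
  r_0 = 10 (mod 11)
  r_1 = 120 (mod 121)
Final: r = 120 satisfies f(r) ≡ 0 mod 11^2.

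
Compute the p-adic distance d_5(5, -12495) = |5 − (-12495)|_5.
d_5(5, -12495) = 1/3125

Step 1 — x − y = 5 − (-12495) = 12500. Step 2 — v_5(12500) = 5 (factor: 12500 = (5^5 · 4); the sign does not affect v_p). Step 3 — |x − y|_5 = 5^{-5} = 1/3125.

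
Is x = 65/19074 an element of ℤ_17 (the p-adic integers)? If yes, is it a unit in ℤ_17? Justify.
x ∉ ℤ_17 (v_17(x) = -2 < 0)

ℤ_17 = {x ∈ ℚ_17 : v_17(x) ≥ 0} and ℤ_17^× = {x ∈ ℤ_17 : v_17(x) = 0}. Here v_17(65/19074) = v_17(num) − v_17(den) = -2; compare against these criteria.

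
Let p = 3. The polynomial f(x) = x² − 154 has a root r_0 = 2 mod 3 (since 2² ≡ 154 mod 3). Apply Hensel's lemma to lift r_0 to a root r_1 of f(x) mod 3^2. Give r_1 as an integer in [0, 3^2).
r_1 = 8 (mod 9)

Hensel's recurrence: r_{i+1} = r_i − f(r_i)·(f′(r_i))^{-1} mod 3^{i+2}, with f′(x) = 2x. Iterate:
  r_0 = 2 (mod 3)
  r_1 = 8 (mod 9)
Final: r_1 = 8, and one checks f(r_1) ≡ 0 mod 3^2.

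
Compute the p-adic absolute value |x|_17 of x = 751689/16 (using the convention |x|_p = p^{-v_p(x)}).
|751689/16|_17 = 1/83521

Step 1 — compute v_17(x) by factoring powers of 17 out of the numerator and denominator: v_17(751689/16) = 4. Step 2 — apply |x|_p = p^{-v_p(x)} = 17^{-4} = 1/83521.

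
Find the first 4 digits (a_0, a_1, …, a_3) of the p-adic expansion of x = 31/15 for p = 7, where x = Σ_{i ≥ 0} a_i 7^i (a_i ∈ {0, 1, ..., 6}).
(a_0, …, a_3) = (3, 5, 3, 6)

v_7(31/15) = 0 (numerator and denominator both coprime to 7), so x ∈ ℤ_7^×. Compute digits iteratively via a_i = x_i mod 7, x_{i+1} = (x_i − a_i)/7, with x_0 = x:
  x_0 = 31/15;  a_0 = 3;  x_1 = (x_0 − 3)/7 = -2/15
  x_1 = -2/15;  a_1 = 5;  x_2 = (x_1 − 5)/7 = -11/15
  x_2 = -11/15;  a_2 = 3;  x_3 = (x_2 − 3)/7 = -8/15
  x_3 = -8/15;  a_3 = 6;  x_4 = (x_3 − 6)/7 = -14/15
Digits: (3, 5, 3, 6).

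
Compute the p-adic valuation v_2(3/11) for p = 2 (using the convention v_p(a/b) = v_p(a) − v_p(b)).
v_2(3/11) = 0

Factor powers of 2 from the numerator and denominator of the reduced fraction: 3 = 2^0 · 3 and 11 = 2^0 · 11. Apply v_p(a/b) = v_p(a) − v_p(b): v_2(3/11) = 0 − 0 = 0.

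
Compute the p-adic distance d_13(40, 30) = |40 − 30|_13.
d_13(40, 30) = 1

Step 1 — x − y = 40 − 30 = 10. Step 2 — v_13(10) = 0 (factor: 10 = (13^0 · 10); the sign does not affect v_p). Step 3 — |x − y|_13 = 13^{0} = 1.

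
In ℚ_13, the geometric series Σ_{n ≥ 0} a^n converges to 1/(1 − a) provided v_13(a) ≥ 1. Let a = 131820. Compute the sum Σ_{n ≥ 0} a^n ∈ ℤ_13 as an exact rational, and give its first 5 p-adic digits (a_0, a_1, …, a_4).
Σ a^n = 1/(1 − a) = -1/131819;  first 5 digits = (1, 0, 0, 8, 4)

v_13(a) = 3 ≥ 1, so the series converges in ℤ_13 to 1/(1 − a) = 1/(1 − 131820) = -1/131819. Expand this rational in ℤ_13: compute digits iteratively via d_i = x_i mod 13, x_{i+1} = (x_i − d_i)/13. The first 5 digits are (1, 0, 0, 8, 4).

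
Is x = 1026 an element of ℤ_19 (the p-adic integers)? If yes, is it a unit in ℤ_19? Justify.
x ∈ ℤ_19 but not a unit; v_19(x) = 1 > 0

ℤ_19 = {x ∈ ℚ_19 : v_19(x) ≥ 0} and ℤ_19^× = {x ∈ ℤ_19 : v_19(x) = 0}. Here v_19(1026) = v_19(num) − v_19(den) = 1; compare against these criteria.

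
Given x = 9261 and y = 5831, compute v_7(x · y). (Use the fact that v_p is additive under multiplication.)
v_7(54000891) = 6

v_p(x) = 3 (factor: 9261 = 7^3 · 27); v_p(y) = 3 (factor: 5831 = 7^3 · 17). Additivity: v_p(xy) = v_p(x) + v_p(y) = 3 + 3 = 6. (Direct check: xy = 54000891 = 7^6 · (459).)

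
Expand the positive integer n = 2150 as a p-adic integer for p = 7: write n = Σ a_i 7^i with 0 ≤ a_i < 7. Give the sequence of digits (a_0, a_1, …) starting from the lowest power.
(a_0, a_1, …) = (1, 6, 1, 6)

Repeated division by 7 gives the digits low-to-high: 2150 = 1 + 6·7^1 + 1·7^2 + 6·7^3. Digit sequence: (1, 6, 1, 6).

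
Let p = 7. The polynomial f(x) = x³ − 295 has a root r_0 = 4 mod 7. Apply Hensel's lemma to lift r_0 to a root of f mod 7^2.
r_1 = 18 (mod 49)

Hensel: r_{i+1} = r_i − f(r_i)/f′(r_i) mod 7^{i+2}, where f′(x) = 3x². Iterate:
  r_0 = 4 (mod 7)
  r_1 = 18 (mod 49)
Final: r = 18 with f(r) ≡ 0 mod 7^2.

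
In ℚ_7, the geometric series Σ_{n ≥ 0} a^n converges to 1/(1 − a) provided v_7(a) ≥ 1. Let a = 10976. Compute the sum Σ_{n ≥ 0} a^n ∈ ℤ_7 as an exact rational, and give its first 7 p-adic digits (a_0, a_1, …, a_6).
Σ a^n = 1/(1 − a) = -1/10975;  first 7 digits = (1, 0, 0, 4, 4, 0, 2)

v_7(a) = 3 ≥ 1, so the series converges in ℤ_7 to 1/(1 − a) = 1/(1 − 10976) = -1/10975. Expand this rational in ℤ_7: compute digits iteratively via d_i = x_i mod 7, x_{i+1} = (x_i − d_i)/7. The first 7 digits are (1, 0, 0, 4, 4, 0, 2).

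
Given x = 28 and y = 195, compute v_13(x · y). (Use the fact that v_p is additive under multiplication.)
v_13(5460) = 1

v_p(x) = 0 (factor: 28 = 13^0 · 28); v_p(y) = 1 (factor: 195 = 13^1 · 15). Additivity: v_p(xy) = v_p(x) + v_p(y) = 0 + 1 = 1. (Direct check: xy = 5460 = 13^1 · (420).)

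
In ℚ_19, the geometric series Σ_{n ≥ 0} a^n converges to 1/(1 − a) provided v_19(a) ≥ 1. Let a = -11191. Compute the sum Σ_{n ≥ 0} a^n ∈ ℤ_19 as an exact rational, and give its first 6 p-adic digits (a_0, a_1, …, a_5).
Σ a^n = 1/(1 − a) = 1/11192;  first 6 digits = (1, 0, 7, 17, 10, 12)

v_19(a) = 2 ≥ 1, so the series converges in ℤ_19 to 1/(1 − a) = 1/(1 − (-11191)) = 1/11192. Expand this rational in ℤ_19: compute digits iteratively via d_i = x_i mod 19, x_{i+1} = (x_i − d_i)/19. The first 6 digits are (1, 0, 7, 17, 10, 12).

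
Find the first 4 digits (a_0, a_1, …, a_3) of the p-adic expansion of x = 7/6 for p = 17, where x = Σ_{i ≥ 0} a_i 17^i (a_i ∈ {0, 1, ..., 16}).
(a_0, …, a_3) = (4, 14, 2, 14)

v_17(7/6) = 0 (numerator and denominator both coprime to 17), so x ∈ ℤ_17^×. Compute digits iteratively via a_i = x_i mod 17, x_{i+1} = (x_i − a_i)/17, with x_0 = x:
  x_0 = 7/6;  a_0 = 4;  x_1 = (x_0 − 4)/17 = -1/6
  x_1 = -1/6;  a_1 = 14;  x_2 = (x_1 − 14)/17 = -5/6
  x_2 = -5/6;  a_2 = 2;  x_3 = (x_2 − 2)/17 = -1/6
  x_3 = -1/6;  a_3 = 14;  x_4 = (x_3 − 14)/17 = -5/6
Digits: (4, 14, 2, 14).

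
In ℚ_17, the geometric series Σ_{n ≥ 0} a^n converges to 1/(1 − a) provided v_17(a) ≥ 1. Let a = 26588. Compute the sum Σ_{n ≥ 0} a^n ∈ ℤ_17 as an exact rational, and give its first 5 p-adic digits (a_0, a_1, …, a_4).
Σ a^n = 1/(1 − a) = -1/26587;  first 5 digits = (1, 0, 7, 5, 15)

v_17(a) = 2 ≥ 1, so the series converges in ℤ_17 to 1/(1 − a) = 1/(1 − 26588) = -1/26587. Expand this rational in ℤ_17: compute digits iteratively via d_i = x_i mod 17, x_{i+1} = (x_i − d_i)/17. The first 5 digits are (1, 0, 7, 5, 15).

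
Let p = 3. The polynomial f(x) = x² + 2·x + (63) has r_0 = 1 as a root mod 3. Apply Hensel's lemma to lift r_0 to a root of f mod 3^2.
r_1 = 7 (mod 9)

Hensel: r_{i+1} = r_i − f(r_i)·(f′(r_i))^{-1} mod 3^{i+2}, f′(x) = 2x + 2. Iterate:
  r_0 = 1 (mod 3)
  r_1 = 7 (mod 9)
Final: r = 7 satisfies f(r) ≡ 0 mod 3^2.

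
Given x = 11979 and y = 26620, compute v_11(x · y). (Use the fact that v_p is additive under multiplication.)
v_11(318880980) = 6

v_p(x) = 3 (factor: 11979 = 11^3 · 9); v_p(y) = 3 (factor: 26620 = 11^3 · 20). Additivity: v_p(xy) = v_p(x) + v_p(y) = 3 + 3 = 6. (Direct check: xy = 318880980 = 11^6 · (180).)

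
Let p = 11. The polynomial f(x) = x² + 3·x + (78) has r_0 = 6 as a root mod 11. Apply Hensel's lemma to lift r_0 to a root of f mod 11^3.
r_2 = 457 (mod 1331)

Hensel: r_{i+1} = r_i − f(r_i)·(f′(r_i))^{-1} mod 11^{i+2}, f′(x) = 2x + 3. Iterate:
  r_0 = 6 (mod 11)
  r_1 = 94 (mod 121)
  r_2 = 457 (mod 1331)
Final: r = 457 satisfies f(r) ≡ 0 mod 11^3.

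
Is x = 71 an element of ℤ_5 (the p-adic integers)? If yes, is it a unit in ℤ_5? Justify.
x ∈ ℤ_5^× (unit); v_5(x) = 0

ℤ_5 = {x ∈ ℚ_5 : v_5(x) ≥ 0} and ℤ_5^× = {x ∈ ℤ_5 : v_5(x) = 0}. Here v_5(71) = v_5(num) − v_5(den) = 0; compare against these criteria.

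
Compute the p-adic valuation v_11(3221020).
v_11(3221020) = 5

v_11(n) is the largest exponent k such that 11^k divides n. Factor out: 3221020 = 11^5 · 20. (Sign doesn't affect v_p.) So v_11(3221020) = 5.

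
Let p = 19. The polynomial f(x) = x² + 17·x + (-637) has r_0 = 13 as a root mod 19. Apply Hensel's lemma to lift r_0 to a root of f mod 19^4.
r_3 = 1723 (mod 130321)

Hensel: r_{i+1} = r_i − f(r_i)·(f′(r_i))^{-1} mod 19^{i+2}, f′(x) = 2x + 17. Iterate:
  r_0 = 13 (mod 19)
  r_1 = 279 (mod 361)
  r_2 = 1723 (mod 6859)
  r_3 = 1723 (mod 130321)
Final: r = 1723 satisfies f(r) ≡ 0 mod 19^4.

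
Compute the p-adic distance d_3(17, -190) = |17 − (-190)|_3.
d_3(17, -190) = 1/9

Step 1 — x − y = 17 − (-190) = 207. Step 2 — v_3(207) = 2 (factor: 207 = (3^2 · 23); the sign does not affect v_p). Step 3 — |x − y|_3 = 3^{-2} = 1/9.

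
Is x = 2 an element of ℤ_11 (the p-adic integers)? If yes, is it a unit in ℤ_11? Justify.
x ∈ ℤ_11^× (unit); v_11(x) = 0

ℤ_11 = {x ∈ ℚ_11 : v_11(x) ≥ 0} and ℤ_11^× = {x ∈ ℤ_11 : v_11(x) = 0}. Here v_11(2) = v_11(num) − v_11(den) = 0; compare against these criteria.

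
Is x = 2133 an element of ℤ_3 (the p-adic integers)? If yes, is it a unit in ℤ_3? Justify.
x ∈ ℤ_3 but not a unit; v_3(x) = 3 > 0

ℤ_3 = {x ∈ ℚ_3 : v_3(x) ≥ 0} and ℤ_3^× = {x ∈ ℤ_3 : v_3(x) = 0}. Here v_3(2133) = v_3(num) − v_3(den) = 3; compare against these criteria.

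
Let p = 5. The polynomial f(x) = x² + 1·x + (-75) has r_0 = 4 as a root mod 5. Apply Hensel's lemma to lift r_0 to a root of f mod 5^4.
r_3 = 549 (mod 625)

Hensel: r_{i+1} = r_i − f(r_i)·(f′(r_i))^{-1} mod 5^{i+2}, f′(x) = 2x + 1. Iterate:
  r_0 = 4 (mod 5)
  r_1 = 24 (mod 25)
  r_2 = 49 (mod 125)
  r_3 = 549 (mod 625)
Final: r = 549 satisfies f(r) ≡ 0 mod 5^4.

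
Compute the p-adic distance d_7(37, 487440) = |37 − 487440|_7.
d_7(37, 487440) = 1/16807

Step 1 — x − y = 37 − 487440 = -487403. Step 2 — v_7(-487403) = 5 (factor: -487403 = −(7^5 · 29); the sign does not affect v_p). Step 3 — |x − y|_7 = 7^{-5} = 1/16807.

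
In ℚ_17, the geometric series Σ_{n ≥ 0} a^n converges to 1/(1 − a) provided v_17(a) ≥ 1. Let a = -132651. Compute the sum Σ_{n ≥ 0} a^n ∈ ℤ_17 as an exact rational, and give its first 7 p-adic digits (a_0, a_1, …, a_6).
Σ a^n = 1/(1 − a) = 1/132652;  first 7 digits = (1, 0, 0, 7, 15, 16, 14)

v_17(a) = 3 ≥ 1, so the series converges in ℤ_17 to 1/(1 − a) = 1/(1 − (-132651)) = 1/132652. Expand this rational in ℤ_17: compute digits iteratively via d_i = x_i mod 17, x_{i+1} = (x_i − d_i)/17. The first 7 digits are (1, 0, 0, 7, 15, 16, 14).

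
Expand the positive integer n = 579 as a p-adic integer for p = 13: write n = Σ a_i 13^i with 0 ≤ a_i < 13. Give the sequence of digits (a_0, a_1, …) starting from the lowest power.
(a_0, a_1, …) = (7, 5, 3)

Repeated division by 13 gives the digits low-to-high: 579 = 7 + 5·13^1 + 3·13^2. Digit sequence: (7, 5, 3).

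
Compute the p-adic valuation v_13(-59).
v_13(-59) = 0

v_13(n) is the largest exponent k such that 13^k divides n. Factor out: -59 = -13^0 · 59. (Sign doesn't affect v_p.) So v_13(-59) = 0.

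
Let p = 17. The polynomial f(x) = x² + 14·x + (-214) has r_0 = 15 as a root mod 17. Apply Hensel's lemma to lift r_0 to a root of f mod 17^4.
r_3 = 2854 (mod 83521)

Hensel: r_{i+1} = r_i − f(r_i)·(f′(r_i))^{-1} mod 17^{i+2}, f′(x) = 2x + 14. Iterate:
  r_0 = 15 (mod 17)
  r_1 = 253 (mod 289)
  r_2 = 2854 (mod 4913)
  r_3 = 2854 (mod 83521)
Final: r = 2854 satisfies f(r) ≡ 0 mod 17^4.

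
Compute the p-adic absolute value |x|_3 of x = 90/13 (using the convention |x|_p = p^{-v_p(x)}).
|90/13|_3 = 1/9

Step 1 — compute v_3(x) by factoring powers of 3 out of the numerator and denominator: v_3(90/13) = 2. Step 2 — apply |x|_p = p^{-v_p(x)} = 3^{-2} = 1/9.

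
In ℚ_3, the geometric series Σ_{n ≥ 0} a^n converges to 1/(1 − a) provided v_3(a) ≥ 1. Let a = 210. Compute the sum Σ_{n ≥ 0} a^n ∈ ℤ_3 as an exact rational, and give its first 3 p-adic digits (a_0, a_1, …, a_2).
Σ a^n = 1/(1 − a) = -1/209;  first 3 digits = (1, 1, 0)

v_3(a) = 1 ≥ 1, so the series converges in ℤ_3 to 1/(1 − a) = 1/(1 − 210) = -1/209. Expand this rational in ℤ_3: compute digits iteratively via d_i = x_i mod 3, x_{i+1} = (x_i − d_i)/3. The first 3 digits are (1, 1, 0).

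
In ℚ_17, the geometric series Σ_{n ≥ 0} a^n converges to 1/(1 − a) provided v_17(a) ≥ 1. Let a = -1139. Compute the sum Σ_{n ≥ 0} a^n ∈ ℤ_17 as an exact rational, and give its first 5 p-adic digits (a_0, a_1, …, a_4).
Σ a^n = 1/(1 − a) = 1/1140;  first 5 digits = (1, 1, 14, 9, 4)

v_17(a) = 1 ≥ 1, so the series converges in ℤ_17 to 1/(1 − a) = 1/(1 − (-1139)) = 1/1140. Expand this rational in ℤ_17: compute digits iteratively via d_i = x_i mod 17, x_{i+1} = (x_i − d_i)/17. The first 5 digits are (1, 1, 14, 9, 4).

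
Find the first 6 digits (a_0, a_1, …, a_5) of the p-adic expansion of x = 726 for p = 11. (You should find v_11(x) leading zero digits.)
(a_0, …, a_5) = (0, 0, 6, 0, 0, 0)

v_11(726) = 2, so a_0 = ... = a_1 = 0. Factor out: x = 11^2 · u with u = 6 a unit in ℤ_11. Expand u iteratively via a_{v+i} = u_i mod 11, u_{i+1} = (u_i − a_{v+i})/11:
  u_0 = 6;  a_2 = 6;  u_1 = (u_0 − 6)/11 = 0
  u_1 = 0;  a_3 = 0;  u_2 = (u_1 − 0)/11 = 0
  u_2 = 0;  a_4 = 0;  u_3 = (u_2 − 0)/11 = 0
  u_3 = 0;  a_5 = 0;  u_4 = (u_3 − 0)/11 = 0
Digits: (0, 0, 6, 0, 0, 0).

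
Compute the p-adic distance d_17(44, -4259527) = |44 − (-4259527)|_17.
d_17(44, -4259527) = 1/1419857

Step 1 — x − y = 44 − (-4259527) = 4259571. Step 2 — v_17(4259571) = 5 (factor: 4259571 = (17^5 · 3); the sign does not affect v_p). Step 3 — |x − y|_17 = 17^{-5} = 1/1419857.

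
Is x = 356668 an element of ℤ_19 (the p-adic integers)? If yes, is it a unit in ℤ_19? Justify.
x ∈ ℤ_19 but not a unit; v_19(x) = 3 > 0

ℤ_19 = {x ∈ ℚ_19 : v_19(x) ≥ 0} and ℤ_19^× = {x ∈ ℤ_19 : v_19(x) = 0}. Here v_19(356668) = v_19(num) − v_19(den) = 3; compare against these criteria.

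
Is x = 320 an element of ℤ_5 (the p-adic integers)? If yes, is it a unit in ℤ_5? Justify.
x ∈ ℤ_5 but not a unit; v_5(x) = 1 > 0

ℤ_5 = {x ∈ ℚ_5 : v_5(x) ≥ 0} and ℤ_5^× = {x ∈ ℤ_5 : v_5(x) = 0}. Here v_5(320) = v_5(num) − v_5(den) = 1; compare against these criteria.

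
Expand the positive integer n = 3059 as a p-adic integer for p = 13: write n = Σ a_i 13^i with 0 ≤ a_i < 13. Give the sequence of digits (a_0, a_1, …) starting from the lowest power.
(a_0, a_1, …) = (4, 1, 5, 1)

Repeated division by 13 gives the digits low-to-high: 3059 = 4 + 1·13^1 + 5·13^2 + 1·13^3. Digit sequence: (4, 1, 5, 1).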